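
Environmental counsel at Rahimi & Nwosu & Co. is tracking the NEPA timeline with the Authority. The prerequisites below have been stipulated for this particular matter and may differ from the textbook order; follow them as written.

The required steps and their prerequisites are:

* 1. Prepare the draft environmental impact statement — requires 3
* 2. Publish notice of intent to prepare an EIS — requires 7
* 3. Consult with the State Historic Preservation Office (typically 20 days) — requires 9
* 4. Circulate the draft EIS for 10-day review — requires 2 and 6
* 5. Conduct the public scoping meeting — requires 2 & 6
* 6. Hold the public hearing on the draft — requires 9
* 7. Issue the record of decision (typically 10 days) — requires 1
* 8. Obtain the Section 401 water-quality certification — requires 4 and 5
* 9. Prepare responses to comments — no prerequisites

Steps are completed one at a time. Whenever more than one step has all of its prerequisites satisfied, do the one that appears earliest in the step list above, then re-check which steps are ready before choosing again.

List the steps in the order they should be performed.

9 3 1 6 7 2 4 5 8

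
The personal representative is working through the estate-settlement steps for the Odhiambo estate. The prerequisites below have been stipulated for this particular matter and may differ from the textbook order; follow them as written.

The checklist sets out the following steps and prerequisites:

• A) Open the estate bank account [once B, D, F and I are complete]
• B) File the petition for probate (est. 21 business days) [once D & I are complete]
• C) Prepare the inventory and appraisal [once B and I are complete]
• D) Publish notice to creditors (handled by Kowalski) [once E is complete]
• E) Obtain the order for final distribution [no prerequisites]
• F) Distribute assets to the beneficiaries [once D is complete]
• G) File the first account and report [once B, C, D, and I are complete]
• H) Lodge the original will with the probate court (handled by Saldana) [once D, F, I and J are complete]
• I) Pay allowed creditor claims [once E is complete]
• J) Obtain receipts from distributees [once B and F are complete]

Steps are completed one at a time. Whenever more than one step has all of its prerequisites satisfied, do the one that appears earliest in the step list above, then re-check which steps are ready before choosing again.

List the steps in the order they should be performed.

E → D → F → I → B → A → C → G → J → H

E is the only step with nothing outstanding, so it goes first.
D and I are both available; D is listed earlier → D.
F now also ready, so the ready set is {F, I}; F is listed earlier → F.
I needed E, now all done → I.
That leaves B as the only ready step → B.
A, C and J are all available; A is listed earlier → A.
C and J are both available; C is listed earlier → C.
Now G and J have their prerequisites met. G is listed earlier, so G next.
J needed B and F, now all done → J.
Next only H has its prerequisites met → H.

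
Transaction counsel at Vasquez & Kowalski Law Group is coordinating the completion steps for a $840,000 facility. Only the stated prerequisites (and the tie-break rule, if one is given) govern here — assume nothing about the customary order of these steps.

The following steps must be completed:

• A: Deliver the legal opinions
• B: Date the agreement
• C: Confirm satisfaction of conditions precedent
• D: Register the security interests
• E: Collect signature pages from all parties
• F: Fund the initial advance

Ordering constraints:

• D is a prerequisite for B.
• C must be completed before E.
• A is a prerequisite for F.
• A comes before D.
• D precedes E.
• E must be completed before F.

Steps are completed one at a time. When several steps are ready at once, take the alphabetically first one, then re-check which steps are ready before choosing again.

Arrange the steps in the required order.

Nothing is required for A and C. A has the earlier label → A first.
Ready: C and D. C has the earlier label → C.
D is the only step now ready → D.
B and E are both available; B has the earlier label → B.
E needed C and D, now all done → E.
Next only F has its prerequisites met → F.

A C D B E F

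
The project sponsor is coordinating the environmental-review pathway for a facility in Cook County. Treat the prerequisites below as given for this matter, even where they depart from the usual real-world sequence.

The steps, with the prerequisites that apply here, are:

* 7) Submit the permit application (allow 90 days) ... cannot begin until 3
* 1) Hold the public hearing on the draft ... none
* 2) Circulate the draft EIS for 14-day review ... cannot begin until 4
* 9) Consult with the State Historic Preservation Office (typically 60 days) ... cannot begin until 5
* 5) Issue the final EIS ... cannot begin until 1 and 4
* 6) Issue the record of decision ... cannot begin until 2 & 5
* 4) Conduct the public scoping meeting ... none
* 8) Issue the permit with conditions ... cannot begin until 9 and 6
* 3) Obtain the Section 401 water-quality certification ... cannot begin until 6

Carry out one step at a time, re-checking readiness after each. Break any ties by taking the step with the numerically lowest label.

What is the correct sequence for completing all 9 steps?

1 → 4 → 2 → 5 → 6 → 3 → 7 → 9 → 8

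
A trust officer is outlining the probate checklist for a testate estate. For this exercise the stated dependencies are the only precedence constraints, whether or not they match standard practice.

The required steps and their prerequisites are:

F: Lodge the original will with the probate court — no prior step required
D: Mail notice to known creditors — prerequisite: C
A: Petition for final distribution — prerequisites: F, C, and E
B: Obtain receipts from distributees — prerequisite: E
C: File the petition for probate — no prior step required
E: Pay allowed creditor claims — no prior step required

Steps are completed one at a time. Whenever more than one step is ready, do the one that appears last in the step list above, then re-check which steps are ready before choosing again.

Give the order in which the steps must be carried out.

Nothing is required for E, C and F. E is listed later → E first.
Now C, B and F have their prerequisites met. C is listed later, so C next.
Now B, D and F have their prerequisites met. B is listed later, so B next.
Ready: D and F. D is listed later → D.
That leaves F as the only ready step → F.
Next only A has its prerequisites met → A.

E → C → B → D → F → A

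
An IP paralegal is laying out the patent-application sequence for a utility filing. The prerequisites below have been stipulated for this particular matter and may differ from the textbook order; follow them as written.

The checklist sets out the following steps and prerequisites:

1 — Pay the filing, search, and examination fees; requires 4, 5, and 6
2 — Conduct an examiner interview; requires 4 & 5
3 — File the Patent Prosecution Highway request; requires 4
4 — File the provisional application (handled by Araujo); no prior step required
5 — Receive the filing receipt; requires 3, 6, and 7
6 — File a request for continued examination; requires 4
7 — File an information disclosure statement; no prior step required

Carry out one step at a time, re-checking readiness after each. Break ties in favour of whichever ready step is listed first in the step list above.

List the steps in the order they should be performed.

4, 3, 6, 7, 5, 1, 2

Nothing is required for 4 and 7. 4 is listed earlier → 4 first.
3 and 6 now also ready, so the ready set is {3, 6, 7}; 3 is listed earlier → 3.
Ready: 6 and 7. 6 is listed earlier → 6.
Next only 7 has its prerequisites met → 7.
5 needed 3, 6 and 7, now all done → 5.
Ready: 1 and 2. 1 is listed earlier → 1.
2 is the only step now ready → 2.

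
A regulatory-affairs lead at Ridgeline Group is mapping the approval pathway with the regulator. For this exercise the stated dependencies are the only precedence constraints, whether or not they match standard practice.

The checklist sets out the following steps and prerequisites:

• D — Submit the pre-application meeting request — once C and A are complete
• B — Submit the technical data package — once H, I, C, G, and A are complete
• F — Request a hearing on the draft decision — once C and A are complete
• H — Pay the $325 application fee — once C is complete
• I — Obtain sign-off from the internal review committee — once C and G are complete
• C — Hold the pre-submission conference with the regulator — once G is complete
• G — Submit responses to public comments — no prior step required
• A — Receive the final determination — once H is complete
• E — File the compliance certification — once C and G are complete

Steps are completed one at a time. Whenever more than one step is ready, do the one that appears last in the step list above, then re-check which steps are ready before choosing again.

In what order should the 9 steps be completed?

G → C → E → I → H → A → F → B → D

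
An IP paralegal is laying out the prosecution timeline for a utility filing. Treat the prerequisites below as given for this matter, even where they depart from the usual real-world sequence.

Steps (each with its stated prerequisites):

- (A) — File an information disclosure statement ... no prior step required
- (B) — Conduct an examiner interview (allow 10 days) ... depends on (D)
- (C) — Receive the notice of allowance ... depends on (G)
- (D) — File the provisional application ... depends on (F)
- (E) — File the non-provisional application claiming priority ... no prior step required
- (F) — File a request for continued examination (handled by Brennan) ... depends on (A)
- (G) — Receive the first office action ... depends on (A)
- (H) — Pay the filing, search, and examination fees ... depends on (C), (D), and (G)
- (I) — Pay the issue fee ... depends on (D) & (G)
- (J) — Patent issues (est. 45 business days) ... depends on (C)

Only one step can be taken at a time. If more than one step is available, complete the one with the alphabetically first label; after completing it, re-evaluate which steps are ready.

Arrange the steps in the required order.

(A), (E), (F), (D), (B), (G), (C), (H), (I), (J)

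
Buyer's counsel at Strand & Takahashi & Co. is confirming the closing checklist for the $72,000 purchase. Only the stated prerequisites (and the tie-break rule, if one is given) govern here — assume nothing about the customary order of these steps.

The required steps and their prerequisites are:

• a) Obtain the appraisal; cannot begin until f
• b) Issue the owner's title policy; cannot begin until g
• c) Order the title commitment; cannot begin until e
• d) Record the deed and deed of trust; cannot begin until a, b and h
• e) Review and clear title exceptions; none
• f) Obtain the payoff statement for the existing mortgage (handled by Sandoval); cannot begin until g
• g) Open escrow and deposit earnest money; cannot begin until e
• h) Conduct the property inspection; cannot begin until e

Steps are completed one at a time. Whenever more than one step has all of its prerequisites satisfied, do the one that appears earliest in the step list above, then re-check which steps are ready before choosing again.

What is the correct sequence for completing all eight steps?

e is the only step with nothing outstanding, so it goes first.
Ready: c, g and h. c is listed earlier → c.
Ready: g and h. g is listed earlier → g.
b and f now also ready, so the ready set is {b, f, h}; b is listed earlier → b.
Ready: f and h. f is listed earlier → f.
a and h are both available; a is listed earlier → a.
h needed e, now all done → h.
d needed a, b and h, now all done → d.

e c g b f a h d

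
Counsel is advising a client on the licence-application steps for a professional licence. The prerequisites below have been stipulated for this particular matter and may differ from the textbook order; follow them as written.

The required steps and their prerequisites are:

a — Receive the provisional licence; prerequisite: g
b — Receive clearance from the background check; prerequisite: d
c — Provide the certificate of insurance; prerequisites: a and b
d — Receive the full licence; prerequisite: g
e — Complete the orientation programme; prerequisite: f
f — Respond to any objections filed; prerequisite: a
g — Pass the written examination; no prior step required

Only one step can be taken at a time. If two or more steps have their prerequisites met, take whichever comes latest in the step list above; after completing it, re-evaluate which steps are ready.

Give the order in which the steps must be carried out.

g d b a f e c

Only g has no prerequisites, so it is first.
Now d and a have their prerequisites met. d is listed later, so d next.
b and a are both available; b is listed later → b.
Next only a has its prerequisites met → a.
Now f and c have their prerequisites met. f is listed later, so f next.
e now also ready, so the ready set is {e, c}; e is listed later → e.
That leaves c as the only ready step → c.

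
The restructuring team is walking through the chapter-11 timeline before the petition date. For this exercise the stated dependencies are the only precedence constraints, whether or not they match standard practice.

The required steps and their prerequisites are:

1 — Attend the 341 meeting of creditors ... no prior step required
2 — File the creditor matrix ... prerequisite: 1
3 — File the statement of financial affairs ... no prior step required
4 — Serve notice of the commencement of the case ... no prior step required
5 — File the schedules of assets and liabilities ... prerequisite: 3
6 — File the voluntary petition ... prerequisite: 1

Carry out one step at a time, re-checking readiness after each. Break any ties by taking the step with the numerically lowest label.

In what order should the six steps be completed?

1, 3 and 4 have no prerequisites; 1 has the earlier label, so 1 is first.
2 and 6 now also ready, so the ready set is {2, 3, 4, 6}; 2 has the earlier label → 2.
3, 4 and 6 are all available; 3 has the earlier label → 3.
5 now also ready, so the ready set is {4, 5, 6}; 4 has the earlier label → 4.
Now 5 and 6 have their prerequisites met. 5 has the earlier label, so 5 next.
6 needed 1, now all done → 6.

1, 2, 3, 4, 5, 6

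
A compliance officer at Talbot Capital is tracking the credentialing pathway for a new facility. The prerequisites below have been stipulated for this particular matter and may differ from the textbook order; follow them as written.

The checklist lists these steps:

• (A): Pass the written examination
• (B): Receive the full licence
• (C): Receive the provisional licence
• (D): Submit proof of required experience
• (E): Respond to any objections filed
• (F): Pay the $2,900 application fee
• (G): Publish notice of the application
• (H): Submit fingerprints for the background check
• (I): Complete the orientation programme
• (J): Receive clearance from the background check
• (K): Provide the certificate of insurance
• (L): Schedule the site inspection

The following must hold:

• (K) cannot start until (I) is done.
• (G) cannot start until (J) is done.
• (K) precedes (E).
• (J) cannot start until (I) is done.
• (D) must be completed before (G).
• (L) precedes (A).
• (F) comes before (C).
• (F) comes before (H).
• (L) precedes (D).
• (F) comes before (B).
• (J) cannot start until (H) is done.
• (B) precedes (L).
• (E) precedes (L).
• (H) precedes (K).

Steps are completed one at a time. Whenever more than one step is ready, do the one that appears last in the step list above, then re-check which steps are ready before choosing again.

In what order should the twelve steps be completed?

(I) (F) (H) (K) (J) (E) (C) (B) (L) (D) (G) (A)

Nothing is required for (I) and (F). (I) is listed later → (I) first.
Next only (F) has its prerequisites met → (F).
(H), (C) and (B) are all available; (H) is listed later → (H).
(K) and (J) now also ready, so the ready set is {(K), (J), (C), (B)}; (K) is listed later → (K).
(E) now also ready, so the ready set is {(J), (E), (C), (B)}; (J) is listed later → (J).
Now (E), (C) and (B) have their prerequisites met. (E) is listed later, so (E) next.
(C) and (B) are both available; (C) is listed later → (C).
(B) is the only step now ready → (B).
Next only (L) has its prerequisites met → (L).
Ready: (D) and (A). (D) is listed later → (D).
Ready: (G) and (A). (G) is listed later → (G).
Next only (A) has its prerequisites met → (A).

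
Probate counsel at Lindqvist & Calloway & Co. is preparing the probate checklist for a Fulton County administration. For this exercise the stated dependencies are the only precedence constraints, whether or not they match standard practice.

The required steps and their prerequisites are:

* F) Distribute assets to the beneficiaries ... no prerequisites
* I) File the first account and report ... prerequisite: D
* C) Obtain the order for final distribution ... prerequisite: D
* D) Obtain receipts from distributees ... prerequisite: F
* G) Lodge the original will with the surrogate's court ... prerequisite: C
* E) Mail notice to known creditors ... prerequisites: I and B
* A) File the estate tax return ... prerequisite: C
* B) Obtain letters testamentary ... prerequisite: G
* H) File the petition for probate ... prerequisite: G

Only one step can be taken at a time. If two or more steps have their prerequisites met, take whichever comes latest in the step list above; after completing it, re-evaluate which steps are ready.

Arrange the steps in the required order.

Only F has no prerequisites, so it is first.
That leaves D as the only ready step → D.
Now C and I have their prerequisites met. C is listed later, so C next.
A, G and I are all available; A is listed later → A.
G and I are both available; G is listed later → G.
Ready: H, B and I. H is listed later → H.
Ready: B and I. B is listed later → B.
That leaves I as the only ready step → I.
Next only E has its prerequisites met → E.

F → D → C → A → G → H → B → I → E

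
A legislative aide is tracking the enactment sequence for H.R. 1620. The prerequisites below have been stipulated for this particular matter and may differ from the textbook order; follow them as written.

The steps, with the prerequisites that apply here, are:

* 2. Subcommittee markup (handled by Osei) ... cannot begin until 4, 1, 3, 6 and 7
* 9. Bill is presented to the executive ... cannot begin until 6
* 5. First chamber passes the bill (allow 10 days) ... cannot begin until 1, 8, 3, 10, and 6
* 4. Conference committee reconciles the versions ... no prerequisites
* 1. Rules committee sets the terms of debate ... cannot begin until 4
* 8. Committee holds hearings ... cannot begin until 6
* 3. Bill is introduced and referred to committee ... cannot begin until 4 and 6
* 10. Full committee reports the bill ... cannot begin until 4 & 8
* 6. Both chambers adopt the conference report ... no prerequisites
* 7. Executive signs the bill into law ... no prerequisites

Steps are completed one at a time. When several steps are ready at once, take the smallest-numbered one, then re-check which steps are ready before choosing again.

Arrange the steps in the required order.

Nothing is required for 4, 6 and 7. 4 has the earlier label → 4 first.
1 now also ready, so the ready set is {1, 6, 7}; 1 has the earlier label → 1.
6 and 7 are both available; 6 has the earlier label → 6.
3, 8 and 9 now also ready, so the ready set is {3, 7, 8, 9}; 3 has the earlier label → 3.
Now 7, 8 and 9 have their prerequisites met. 7 has the earlier label, so 7 next.
Now 2, 8 and 9 have their prerequisites met. 2 has the earlier label, so 2 next.
Ready: 8 and 9. 8 has the earlier label → 8.
9 and 10 are both available; 9 has the earlier label → 9.
10 needed 4 and 8, now all done → 10.
That leaves 5 as the only ready step → 5.

4 → 1 → 6 → 3 → 7 → 2 → 8 → 9 → 10 → 5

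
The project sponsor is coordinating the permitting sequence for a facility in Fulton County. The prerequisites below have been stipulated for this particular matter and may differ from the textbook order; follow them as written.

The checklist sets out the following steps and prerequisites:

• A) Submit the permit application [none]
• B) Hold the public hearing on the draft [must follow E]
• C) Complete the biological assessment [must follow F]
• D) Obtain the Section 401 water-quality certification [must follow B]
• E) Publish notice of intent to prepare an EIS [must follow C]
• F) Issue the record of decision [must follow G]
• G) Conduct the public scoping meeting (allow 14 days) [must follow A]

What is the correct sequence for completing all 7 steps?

A has no prerequisites → A first.
That leaves G as the only ready step → G.
Next only F has its prerequisites met → F.
Next only C has its prerequisites met → C.
E needed C, now all done → E.
B needed E, now all done → B.
D needed B, now all done → D.

A G F C E B D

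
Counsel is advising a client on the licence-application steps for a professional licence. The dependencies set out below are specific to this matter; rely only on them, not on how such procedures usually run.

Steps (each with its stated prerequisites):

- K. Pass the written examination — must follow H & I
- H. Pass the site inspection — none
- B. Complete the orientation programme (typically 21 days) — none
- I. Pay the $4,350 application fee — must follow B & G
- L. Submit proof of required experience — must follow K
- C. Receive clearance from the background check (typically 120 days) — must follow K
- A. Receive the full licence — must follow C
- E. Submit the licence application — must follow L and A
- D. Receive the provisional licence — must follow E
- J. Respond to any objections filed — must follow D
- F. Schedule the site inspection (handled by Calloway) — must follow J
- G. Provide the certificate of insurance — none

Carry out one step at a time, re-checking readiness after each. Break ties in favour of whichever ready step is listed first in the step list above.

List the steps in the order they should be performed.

H, B, G, I, K, L, C, A, E, D, J, F

Nothing is required for H, B and G. H is listed earlier → H first.
Now B and G have their prerequisites met. B is listed earlier, so B next.
G is the only step now ready → G.
I is the only step now ready → I.
That leaves K as the only ready step → K.
L and C are both available; L is listed earlier → L.
C needed K, now all done → C.
A needed C, now all done → A.
E is the only step now ready → E.
That leaves D as the only ready step → D.
J is the only step now ready → J.
F needed J, now all done → F.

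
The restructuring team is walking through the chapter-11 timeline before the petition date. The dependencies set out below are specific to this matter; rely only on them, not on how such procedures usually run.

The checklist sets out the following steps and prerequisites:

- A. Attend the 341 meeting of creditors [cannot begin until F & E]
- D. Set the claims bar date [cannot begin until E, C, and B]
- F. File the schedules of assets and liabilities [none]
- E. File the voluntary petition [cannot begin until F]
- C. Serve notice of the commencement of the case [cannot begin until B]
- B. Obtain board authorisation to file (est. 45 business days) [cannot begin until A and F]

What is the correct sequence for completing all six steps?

F has no prerequisites → F first.
E needed F, now all done → E.
Next only A has its prerequisites met → A.
Next only B has its prerequisites met → B.
C is the only step now ready → C.
That leaves D as the only ready step → D.

F, E, A, B, C, D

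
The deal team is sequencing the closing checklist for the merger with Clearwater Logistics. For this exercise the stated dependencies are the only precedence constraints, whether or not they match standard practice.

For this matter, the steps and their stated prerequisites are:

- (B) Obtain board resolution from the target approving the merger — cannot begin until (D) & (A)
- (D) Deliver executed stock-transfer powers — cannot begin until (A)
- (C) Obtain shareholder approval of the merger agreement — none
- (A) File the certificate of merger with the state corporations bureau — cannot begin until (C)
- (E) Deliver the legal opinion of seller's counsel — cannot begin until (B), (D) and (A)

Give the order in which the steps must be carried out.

(C), (A), (D), (B), (E)

(C) has no prerequisites → (C) first.
(A) needed (C), now all done → (A).
That leaves (D) as the only ready step → (D).
(B) needed (D) and (A), now all done → (B).
Next only (E) has its prerequisites met → (E).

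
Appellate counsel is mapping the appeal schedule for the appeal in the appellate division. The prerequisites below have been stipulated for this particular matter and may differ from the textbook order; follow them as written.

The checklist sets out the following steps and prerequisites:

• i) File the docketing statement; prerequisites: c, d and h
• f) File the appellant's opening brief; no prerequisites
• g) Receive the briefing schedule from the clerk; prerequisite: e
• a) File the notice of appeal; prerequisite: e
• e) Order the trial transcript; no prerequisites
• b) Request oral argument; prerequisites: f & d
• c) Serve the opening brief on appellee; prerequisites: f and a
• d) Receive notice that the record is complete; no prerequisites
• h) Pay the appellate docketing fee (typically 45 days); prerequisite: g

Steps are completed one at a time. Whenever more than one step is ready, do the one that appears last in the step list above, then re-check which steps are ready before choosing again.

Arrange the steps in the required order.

d e a g h f c b i

d, e and f have no prerequisites; d is listed later, so d is first.
Ready: e and f. e is listed later → e.
a and g now also ready, so the ready set is {a, g, f}; a is listed later → a.
g and f are both available; g is listed later → g.
Now h and f have their prerequisites met. h is listed later, so h next.
That leaves f as the only ready step → f.
c and b are both available; c is listed later → c.
b and i are both available; b is listed later → b.
Next only i has its prerequisites met → i.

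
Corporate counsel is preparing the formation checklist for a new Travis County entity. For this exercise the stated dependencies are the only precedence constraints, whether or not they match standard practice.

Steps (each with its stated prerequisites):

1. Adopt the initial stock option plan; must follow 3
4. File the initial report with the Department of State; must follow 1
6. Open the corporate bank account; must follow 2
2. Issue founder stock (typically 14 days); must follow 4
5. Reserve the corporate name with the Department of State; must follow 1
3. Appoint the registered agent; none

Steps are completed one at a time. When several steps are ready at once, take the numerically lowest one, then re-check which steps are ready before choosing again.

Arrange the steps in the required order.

Only 3 has no prerequisites, so it is first.
1 needed 3, now all done → 1.
Now 4 and 5 have their prerequisites met. 4 has the earlier label, so 4 next.
2 now also ready, so the ready set is {2, 5}; 2 has the earlier label → 2.
6 now also ready, so the ready set is {5, 6}; 5 has the earlier label → 5.
6 needed 2, now all done → 6.

3 1 4 2 5 6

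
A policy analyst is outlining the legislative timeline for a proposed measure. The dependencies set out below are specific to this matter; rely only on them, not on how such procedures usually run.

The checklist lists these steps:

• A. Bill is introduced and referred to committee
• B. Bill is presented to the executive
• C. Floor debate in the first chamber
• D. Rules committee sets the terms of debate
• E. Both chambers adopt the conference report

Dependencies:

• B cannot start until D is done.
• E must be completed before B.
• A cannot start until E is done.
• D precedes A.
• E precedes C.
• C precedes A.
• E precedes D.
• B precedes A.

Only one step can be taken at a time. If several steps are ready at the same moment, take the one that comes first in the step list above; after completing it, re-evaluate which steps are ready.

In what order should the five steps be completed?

E, C, D, B, A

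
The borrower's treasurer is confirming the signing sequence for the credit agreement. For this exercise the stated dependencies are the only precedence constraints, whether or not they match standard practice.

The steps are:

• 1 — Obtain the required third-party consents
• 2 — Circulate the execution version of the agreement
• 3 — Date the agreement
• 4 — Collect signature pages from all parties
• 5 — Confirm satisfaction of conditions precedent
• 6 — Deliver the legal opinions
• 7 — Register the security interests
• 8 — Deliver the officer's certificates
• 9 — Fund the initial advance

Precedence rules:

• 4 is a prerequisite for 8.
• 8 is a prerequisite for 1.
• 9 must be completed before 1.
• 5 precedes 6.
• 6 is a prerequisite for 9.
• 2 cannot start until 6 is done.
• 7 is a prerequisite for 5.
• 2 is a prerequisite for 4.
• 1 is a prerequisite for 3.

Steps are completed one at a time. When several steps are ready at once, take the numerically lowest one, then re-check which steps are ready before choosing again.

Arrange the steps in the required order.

7 5 6 2 4 8 9 1 3

7 is the only step with nothing outstanding, so it goes first.
5 is the only step now ready → 5.
That leaves 6 as the only ready step → 6.
2 and 9 are both available; 2 has the earlier label → 2.
Ready: 4 and 9. 4 has the earlier label → 4.
8 now also ready, so the ready set is {8, 9}; 8 has the earlier label → 8.
9 is the only step now ready → 9.
That leaves 1 as the only ready step → 1.
3 is the only step now ready → 3.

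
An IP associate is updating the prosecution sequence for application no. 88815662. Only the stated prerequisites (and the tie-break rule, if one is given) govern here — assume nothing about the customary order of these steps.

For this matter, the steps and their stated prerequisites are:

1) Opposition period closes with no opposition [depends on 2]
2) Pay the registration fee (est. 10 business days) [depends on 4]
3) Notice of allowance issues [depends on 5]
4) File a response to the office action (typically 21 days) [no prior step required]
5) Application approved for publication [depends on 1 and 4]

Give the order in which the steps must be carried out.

4, 2, 1, 5, 3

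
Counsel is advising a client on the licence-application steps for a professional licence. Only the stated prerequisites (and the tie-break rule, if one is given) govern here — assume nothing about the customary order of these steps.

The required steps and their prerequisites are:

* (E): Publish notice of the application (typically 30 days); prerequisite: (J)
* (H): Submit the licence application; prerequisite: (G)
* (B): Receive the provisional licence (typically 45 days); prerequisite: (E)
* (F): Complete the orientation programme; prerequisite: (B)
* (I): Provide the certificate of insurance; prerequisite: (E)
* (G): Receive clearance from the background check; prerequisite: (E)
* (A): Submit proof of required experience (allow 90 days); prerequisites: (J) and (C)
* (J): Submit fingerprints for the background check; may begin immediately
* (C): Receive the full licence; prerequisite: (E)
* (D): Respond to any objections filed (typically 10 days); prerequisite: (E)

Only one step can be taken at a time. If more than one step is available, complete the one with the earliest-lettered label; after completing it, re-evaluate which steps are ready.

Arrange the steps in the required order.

(J) (E) (B) (C) (A) (D) (F) (G) (H) (I)

Only (J) has no prerequisites, so it is first.
That leaves (E) as the only ready step → (E).
Ready: (B), (C), (D), (G) and (I). (B) has the earlier label → (B).
(F) now also ready, so the ready set is {(C), (D), (F), (G), (I)}; (C) has the earlier label → (C).
(A) now also ready, so the ready set is {(A), (D), (F), (G), (I)}; (A) has the earlier label → (A).
Ready: (D), (F), (G) and (I). (D) has the earlier label → (D).
Ready: (F), (G) and (I). (F) has the earlier label → (F).
Ready: (G) and (I). (G) has the earlier label → (G).
(H) now also ready, so the ready set is {(H), (I)}; (H) has the earlier label → (H).
That leaves (I) as the only ready step → (I).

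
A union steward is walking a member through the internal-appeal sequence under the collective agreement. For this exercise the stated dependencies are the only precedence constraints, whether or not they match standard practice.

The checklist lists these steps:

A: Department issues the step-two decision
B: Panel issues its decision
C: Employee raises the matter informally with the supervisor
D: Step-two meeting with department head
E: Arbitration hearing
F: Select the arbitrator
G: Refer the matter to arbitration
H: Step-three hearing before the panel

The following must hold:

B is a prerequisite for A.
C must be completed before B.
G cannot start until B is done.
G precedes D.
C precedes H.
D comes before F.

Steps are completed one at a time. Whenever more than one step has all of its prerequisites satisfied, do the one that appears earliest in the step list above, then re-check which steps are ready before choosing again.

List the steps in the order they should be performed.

C → B → A → E → G → D → F → H

Nothing is required for C and E. C is listed earlier → C first.
B and H now also ready, so the ready set is {B, E, H}; B is listed earlier → B.
A and G now also ready, so the ready set is {A, E, G, H}; A is listed earlier → A.
Now E, G and H have their prerequisites met. E is listed earlier, so E next.
Now G and H have their prerequisites met. G is listed earlier, so G next.
Ready: D and H. D is listed earlier → D.
F now also ready, so the ready set is {F, H}; F is listed earlier → F.
That leaves H as the only ready step → H.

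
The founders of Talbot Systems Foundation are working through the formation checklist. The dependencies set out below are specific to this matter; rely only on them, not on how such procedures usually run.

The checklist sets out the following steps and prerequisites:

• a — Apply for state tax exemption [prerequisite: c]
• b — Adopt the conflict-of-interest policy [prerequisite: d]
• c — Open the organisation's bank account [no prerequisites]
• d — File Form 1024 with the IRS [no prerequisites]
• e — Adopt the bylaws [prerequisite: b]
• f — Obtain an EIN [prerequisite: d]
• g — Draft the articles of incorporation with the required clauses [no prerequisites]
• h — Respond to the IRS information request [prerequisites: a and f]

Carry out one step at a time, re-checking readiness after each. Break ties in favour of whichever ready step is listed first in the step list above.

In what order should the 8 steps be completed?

c a d b e f g h

Nothing is required for c, d and g. c is listed earlier → c first.
a now also ready, so the ready set is {a, d, g}; a is listed earlier → a.
d and g are both available; d is listed earlier → d.
b and f now also ready, so the ready set is {b, f, g}; b is listed earlier → b.
e now also ready, so the ready set is {e, f, g}; e is listed earlier → e.
Ready: f and g. f is listed earlier → f.
g and h are both available; g is listed earlier → g.
That leaves h as the only ready step → h.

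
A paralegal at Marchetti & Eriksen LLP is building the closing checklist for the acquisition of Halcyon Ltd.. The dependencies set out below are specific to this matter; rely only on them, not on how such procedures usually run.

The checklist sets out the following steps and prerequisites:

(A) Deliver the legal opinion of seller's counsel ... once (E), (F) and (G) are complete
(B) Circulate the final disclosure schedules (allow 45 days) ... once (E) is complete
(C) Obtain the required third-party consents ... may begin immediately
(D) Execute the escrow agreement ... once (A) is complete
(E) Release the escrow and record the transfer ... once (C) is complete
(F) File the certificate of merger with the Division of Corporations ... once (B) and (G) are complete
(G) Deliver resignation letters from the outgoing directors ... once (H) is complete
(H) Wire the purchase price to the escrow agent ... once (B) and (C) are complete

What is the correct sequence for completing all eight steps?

(C) is the only step with nothing outstanding, so it goes first.
(E) needed (C), now all done → (E).
(B) needed (E), now all done → (B).
(H) is the only step now ready → (H).
(G) needed (H), now all done → (G).
(F) is the only step now ready → (F).
(A) is the only step now ready → (A).
Next only (D) has its prerequisites met → (D).

(C) (E) (B) (H) (G) (F) (A) (D)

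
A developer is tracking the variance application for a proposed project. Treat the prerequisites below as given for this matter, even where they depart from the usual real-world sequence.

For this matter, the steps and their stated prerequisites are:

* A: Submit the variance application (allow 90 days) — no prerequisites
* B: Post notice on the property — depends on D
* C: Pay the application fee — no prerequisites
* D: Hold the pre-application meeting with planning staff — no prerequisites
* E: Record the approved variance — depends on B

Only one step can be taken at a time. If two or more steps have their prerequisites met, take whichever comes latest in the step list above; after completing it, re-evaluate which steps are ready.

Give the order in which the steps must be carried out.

D C B E A

Nothing is required for D, C and A. D is listed later → D first.
B now also ready, so the ready set is {C, B, A}; C is listed later → C.
B and A are both available; B is listed later → B.
Ready: E and A. E is listed later → E.
That leaves A as the only ready step → A.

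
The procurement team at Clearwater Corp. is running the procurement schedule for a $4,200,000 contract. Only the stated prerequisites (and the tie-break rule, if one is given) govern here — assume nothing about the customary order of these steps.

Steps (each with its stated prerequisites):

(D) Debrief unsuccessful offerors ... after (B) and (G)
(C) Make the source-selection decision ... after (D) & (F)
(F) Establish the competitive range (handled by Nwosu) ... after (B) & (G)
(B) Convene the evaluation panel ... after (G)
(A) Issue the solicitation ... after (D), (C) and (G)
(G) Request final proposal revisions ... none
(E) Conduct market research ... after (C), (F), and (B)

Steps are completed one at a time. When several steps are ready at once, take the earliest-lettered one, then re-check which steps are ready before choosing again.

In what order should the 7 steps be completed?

(G), (B), (D), (F), (C), (A), (E)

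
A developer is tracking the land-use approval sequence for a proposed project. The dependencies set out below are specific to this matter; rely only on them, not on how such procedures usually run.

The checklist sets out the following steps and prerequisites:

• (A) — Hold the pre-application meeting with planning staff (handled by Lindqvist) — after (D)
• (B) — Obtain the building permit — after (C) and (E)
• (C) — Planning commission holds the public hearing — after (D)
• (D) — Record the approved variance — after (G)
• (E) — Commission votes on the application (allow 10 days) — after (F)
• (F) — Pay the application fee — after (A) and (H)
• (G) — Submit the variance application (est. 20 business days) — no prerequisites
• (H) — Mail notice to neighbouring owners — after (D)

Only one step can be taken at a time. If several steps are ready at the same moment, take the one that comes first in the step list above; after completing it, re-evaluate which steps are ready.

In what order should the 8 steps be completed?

(G), (D), (A), (C), (H), (F), (E), (B)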